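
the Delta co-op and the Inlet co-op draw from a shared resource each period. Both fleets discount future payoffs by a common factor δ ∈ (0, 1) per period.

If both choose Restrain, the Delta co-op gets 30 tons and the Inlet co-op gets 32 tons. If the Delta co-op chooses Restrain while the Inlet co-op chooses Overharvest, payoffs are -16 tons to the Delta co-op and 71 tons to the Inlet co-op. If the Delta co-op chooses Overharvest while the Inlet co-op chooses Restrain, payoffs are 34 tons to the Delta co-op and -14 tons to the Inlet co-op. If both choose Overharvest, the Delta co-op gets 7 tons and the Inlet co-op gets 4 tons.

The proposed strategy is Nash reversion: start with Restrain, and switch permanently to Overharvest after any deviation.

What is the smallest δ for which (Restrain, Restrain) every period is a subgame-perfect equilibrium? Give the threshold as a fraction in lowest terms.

For the Delta co-op: deviation gain 34−30 = 4, per-period punishment loss 30−7 = 23. IC gives δ ≥ 4/27.
For the Inlet co-op: gain 39, loss 28 per period, so δ ≥ 39/67.
The tighter constraint is the Inlet co-op's, so cooperation needs δ ≥ 39/67.

39/67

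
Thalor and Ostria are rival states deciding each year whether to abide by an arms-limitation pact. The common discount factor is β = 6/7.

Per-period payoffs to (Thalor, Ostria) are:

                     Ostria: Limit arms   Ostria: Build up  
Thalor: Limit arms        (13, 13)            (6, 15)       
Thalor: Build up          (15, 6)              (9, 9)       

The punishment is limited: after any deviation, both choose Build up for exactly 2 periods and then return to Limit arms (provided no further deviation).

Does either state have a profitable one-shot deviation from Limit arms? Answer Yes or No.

No

IC: β+…+β^2 ≥ (15−13)/(13−9) = 1/2.
At β = 6/7: partial sum = 1.5918 ≥ 0.5000. Cooperation sustainable.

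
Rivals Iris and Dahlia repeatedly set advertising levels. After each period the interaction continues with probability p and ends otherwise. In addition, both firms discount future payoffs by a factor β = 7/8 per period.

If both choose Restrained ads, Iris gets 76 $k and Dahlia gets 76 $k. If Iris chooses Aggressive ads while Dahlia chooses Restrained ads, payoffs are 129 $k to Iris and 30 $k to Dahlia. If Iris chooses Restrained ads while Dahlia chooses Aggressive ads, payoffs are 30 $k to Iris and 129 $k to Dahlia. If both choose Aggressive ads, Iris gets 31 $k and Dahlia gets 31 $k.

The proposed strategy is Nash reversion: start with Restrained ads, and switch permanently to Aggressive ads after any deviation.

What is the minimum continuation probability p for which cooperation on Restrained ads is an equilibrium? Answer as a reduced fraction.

Expected continuation weight on next period's payoff is β·p = 7/8·p, which plays the role of the discount factor.
Cooperation requires 7/8·p ≥ (129−76)/(129−31) = 53/98, hence p ≥ 212/343.

212/343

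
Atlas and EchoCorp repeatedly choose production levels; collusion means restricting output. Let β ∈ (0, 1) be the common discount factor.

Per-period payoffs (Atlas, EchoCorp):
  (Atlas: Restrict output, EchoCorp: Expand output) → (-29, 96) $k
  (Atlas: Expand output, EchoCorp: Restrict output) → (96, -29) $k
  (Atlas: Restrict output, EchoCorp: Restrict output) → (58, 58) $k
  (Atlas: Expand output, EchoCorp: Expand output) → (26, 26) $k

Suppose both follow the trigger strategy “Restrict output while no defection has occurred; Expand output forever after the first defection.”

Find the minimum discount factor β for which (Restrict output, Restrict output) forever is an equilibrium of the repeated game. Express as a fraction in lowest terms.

One-period gain from deviating is 96 − 58 = 38. The loss is 58 − 26 = 32 in every subsequent period, with present value 32·β/(1−β).
Deviation is unprofitable when 32·β/(1−β) ≥ 38, i.e. β/(1−β) ≥ 19/16.
Equivalently β ≥ 38/(38+32) = 19/35.

19/35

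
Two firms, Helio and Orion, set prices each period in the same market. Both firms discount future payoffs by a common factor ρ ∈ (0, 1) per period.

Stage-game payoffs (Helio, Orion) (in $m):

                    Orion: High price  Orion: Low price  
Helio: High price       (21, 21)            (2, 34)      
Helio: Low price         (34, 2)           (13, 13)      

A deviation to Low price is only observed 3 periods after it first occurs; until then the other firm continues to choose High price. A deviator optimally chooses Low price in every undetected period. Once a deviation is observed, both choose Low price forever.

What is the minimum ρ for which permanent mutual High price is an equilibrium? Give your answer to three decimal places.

0.852

A deviator earns 34 for 3 periods, then 13 forever; cooperating earns 21 forever. Multiplying the IC by (1−ρ):
21 ≥ 34(1−ρ^3) + 13ρ^3, so 21·ρ^3 ≥ 13 and ρ^3 ≥ 13/21.
ρ ≥ (13/21)^(1/3) ≈ 0.852.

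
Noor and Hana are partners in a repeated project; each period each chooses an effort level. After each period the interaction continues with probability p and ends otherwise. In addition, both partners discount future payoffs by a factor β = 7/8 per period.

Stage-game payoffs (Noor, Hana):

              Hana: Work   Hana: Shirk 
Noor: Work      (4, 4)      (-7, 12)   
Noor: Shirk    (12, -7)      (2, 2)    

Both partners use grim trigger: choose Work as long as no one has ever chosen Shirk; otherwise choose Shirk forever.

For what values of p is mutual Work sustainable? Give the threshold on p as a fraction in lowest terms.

With continuation probability p and discount β, the effective per-period discount factor is βp.
Grim-trigger IC: βp ≥ (12−4)/(12−2) = 4/5.
So p ≥ (4/5)/(7/8) = 32/35.

32/35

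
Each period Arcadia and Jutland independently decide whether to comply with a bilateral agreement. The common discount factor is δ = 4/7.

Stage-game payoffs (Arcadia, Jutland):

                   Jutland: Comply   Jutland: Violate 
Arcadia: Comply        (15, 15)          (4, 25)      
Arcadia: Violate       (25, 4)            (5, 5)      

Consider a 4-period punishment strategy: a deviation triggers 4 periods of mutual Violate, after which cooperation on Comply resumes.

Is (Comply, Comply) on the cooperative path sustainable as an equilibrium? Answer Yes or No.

IC: δ+…+δ^4 ≥ (25−15)/(15−5) = 1.
At δ = 4/7: partial sum = 1.1912 ≥ 1.0000. Cooperation sustainable.

Yes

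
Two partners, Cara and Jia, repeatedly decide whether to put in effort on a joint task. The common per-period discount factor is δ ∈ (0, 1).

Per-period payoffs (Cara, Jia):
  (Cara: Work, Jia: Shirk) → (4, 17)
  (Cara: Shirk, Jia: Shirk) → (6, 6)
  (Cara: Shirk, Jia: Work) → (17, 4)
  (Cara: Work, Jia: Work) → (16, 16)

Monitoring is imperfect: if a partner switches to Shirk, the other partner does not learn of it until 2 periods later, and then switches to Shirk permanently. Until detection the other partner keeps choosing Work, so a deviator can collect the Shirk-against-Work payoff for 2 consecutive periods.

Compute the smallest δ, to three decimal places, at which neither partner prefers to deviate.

The best deviation is to choose Shirk for all 2 undetected periods, earning 17 each, then 6 forever once detected.
Deviation value: 17(1−δ^2)/(1−δ) + 6δ^2/(1−δ); cooperation value: 16/(1−δ).
IC: 16 ≥ 17(1−δ^2) + 6δ^2 = 17 − 11δ^2.
So δ^2 ≥ 1/11, giving δ ≥ (1/11)^(1/2) ≈ 0.302.

0.302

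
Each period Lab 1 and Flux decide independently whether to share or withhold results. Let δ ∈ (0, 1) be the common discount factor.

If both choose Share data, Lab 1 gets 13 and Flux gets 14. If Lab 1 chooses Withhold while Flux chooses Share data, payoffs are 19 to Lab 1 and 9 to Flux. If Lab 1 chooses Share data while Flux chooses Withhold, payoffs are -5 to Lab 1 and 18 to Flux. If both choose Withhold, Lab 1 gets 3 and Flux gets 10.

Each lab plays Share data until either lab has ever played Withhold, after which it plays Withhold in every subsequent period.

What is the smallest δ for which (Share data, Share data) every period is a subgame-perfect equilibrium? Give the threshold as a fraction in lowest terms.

Lab 1's threshold: (19−13)/(19−3) = 3/8.
Flux's threshold: (18−14)/(18−10) = 1/2.
3/8 < 1/2, so Flux binds and δ* = 1/2.

1/2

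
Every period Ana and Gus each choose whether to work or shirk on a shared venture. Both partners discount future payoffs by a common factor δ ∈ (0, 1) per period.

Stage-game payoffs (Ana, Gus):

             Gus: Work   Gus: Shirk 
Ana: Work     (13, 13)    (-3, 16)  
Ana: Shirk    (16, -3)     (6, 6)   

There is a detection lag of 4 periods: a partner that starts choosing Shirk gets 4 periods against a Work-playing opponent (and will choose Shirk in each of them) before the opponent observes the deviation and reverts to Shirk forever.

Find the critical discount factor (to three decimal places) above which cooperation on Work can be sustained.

0.740

Deviating for the 4 undetected periods gains 16−13 = 3 per period over cooperation, then loses 13−6 = 7 per period forever once punishment starts.
Gain: 3(1 + δ + … + δ^3); loss: 7·δ^4/(1−δ).
No profitable deviation ⇔ 3(1−δ^4) ≤ 7·δ^4, i.e. δ^4 ≥ 3/(3+7) = 3/10.
Hence δ ≥ (3/10)^(1/4) ≈ 0.740.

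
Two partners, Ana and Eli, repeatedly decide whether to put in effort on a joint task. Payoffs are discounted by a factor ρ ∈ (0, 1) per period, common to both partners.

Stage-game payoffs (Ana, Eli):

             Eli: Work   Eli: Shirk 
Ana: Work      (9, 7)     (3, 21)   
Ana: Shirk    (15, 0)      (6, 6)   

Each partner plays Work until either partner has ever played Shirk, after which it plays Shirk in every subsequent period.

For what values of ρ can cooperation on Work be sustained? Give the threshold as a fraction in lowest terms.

14/15

Ana's threshold: (15−9)/(15−6) = 2/3.
Eli's threshold: (21−7)/(21−6) = 14/15.
2/3 < 14/15, so Eli binds and ρ* = 14/15.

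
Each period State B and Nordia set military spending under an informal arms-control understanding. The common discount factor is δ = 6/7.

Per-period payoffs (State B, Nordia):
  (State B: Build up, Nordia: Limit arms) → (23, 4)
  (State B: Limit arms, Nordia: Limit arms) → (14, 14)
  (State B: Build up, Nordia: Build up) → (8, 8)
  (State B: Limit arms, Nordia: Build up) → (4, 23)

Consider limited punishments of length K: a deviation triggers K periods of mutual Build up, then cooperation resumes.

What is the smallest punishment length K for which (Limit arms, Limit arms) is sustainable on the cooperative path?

IC: δ(1−δ^K)/(1−δ) ≥ (23−14)/(14−8) = 3/2.
With δ = 6/7: need 1 − δ^K ≥ 3/2·(1−6/7)/(6/7), i.e. δ^K ≤ 0.7500.
Since (6/7)^1 = 0.8571 and (6/7)^2 = 0.7347, the smallest such K is 2.

2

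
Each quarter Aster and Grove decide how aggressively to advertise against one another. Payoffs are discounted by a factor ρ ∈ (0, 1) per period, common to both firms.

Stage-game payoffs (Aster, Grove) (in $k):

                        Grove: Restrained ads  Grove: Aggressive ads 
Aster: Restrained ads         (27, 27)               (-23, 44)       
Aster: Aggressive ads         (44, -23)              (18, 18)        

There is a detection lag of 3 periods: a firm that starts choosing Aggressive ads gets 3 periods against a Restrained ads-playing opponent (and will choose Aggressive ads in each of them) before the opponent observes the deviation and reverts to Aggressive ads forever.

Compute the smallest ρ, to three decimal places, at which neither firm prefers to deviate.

0.868

The best deviation is to choose Aggressive ads for all 3 undetected periods, earning 44 each, then 18 forever once detected.
Deviation value: 44(1−ρ^3)/(1−ρ) + 18ρ^3/(1−ρ); cooperation value: 27/(1−ρ).
IC: 27 ≥ 44(1−ρ^3) + 18ρ^3 = 44 − 26ρ^3.
So ρ^3 ≥ 17/26, giving ρ ≥ (17/26)^(1/3) ≈ 0.868.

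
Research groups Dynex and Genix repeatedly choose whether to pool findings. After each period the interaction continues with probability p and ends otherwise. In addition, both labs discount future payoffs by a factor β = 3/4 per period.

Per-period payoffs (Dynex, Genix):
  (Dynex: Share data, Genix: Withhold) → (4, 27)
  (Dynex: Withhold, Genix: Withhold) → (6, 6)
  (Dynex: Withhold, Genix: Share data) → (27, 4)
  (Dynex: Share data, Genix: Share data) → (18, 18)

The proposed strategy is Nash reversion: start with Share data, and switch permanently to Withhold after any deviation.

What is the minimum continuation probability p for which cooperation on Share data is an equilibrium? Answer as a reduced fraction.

Expected continuation weight on next period's payoff is β·p = 3/4·p, which plays the role of the discount factor.
Cooperation requires 3/4·p ≥ (27−18)/(27−6) = 3/7, hence p ≥ 4/7.

4/7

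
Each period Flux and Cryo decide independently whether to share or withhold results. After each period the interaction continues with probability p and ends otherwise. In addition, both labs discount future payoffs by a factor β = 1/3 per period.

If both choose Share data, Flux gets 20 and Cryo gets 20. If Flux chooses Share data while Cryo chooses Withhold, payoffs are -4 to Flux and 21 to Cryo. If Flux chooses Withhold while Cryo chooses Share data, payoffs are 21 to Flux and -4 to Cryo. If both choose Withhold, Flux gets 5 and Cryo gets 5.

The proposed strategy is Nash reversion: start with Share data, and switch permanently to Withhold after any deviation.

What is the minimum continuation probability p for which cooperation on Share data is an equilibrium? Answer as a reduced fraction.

3/16

Expected continuation weight on next period's payoff is β·p = 1/3·p, which plays the role of the discount factor.
Cooperation requires 1/3·p ≥ (21−20)/(21−5) = 1/16, hence p ≥ 3/16.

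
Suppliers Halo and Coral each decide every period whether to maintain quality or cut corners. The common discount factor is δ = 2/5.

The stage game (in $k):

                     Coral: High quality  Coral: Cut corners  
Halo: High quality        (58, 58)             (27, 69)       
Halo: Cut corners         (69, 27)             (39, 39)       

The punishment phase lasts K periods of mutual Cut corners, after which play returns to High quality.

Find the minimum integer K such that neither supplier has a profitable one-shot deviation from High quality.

3

No profitable deviation requires (58−39)(δ+…+δ^K) ≥ 69−58, i.e. δ+…+δ^K ≥ 11/19 ≈ 0.5789.
With δ = 2/5, the partial sums are K=1: 0.4000, K=2: 0.5600, K=3: 0.6240.
K = 3 is the first length at which the sum reaches 0.5789.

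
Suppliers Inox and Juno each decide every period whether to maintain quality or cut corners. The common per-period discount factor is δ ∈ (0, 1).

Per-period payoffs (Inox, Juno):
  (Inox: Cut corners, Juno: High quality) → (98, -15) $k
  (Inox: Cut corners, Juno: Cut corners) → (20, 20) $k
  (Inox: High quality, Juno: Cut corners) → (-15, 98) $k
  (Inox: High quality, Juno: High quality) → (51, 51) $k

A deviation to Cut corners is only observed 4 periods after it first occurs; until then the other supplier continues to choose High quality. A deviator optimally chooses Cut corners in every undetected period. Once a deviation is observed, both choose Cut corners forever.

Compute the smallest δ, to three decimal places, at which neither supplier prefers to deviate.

0.881

A deviator earns 98 for 4 periods, then 20 forever; cooperating earns 51 forever. Multiplying the IC by (1−δ):
51 ≥ 98(1−δ^4) + 20δ^4, so 78·δ^4 ≥ 47 and δ^4 ≥ 47/78.
δ ≥ (47/78)^(1/4) ≈ 0.881.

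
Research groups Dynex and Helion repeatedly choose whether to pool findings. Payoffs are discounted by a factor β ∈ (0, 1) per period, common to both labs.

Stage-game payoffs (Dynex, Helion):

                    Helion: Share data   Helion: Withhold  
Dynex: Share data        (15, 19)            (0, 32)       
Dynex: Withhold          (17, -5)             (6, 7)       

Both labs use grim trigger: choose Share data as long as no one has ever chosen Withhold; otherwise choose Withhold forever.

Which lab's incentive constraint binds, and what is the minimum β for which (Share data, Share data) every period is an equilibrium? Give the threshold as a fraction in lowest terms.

For Dynex: deviation gain 17−15 = 2, per-period punishment loss 15−6 = 9. IC gives β ≥ 2/11.
For Helion: gain 13, loss 12 per period, so β ≥ 13/25.
The tighter constraint is Helion's, so cooperation needs β ≥ 13/25.

Helion; β ≥ 13/25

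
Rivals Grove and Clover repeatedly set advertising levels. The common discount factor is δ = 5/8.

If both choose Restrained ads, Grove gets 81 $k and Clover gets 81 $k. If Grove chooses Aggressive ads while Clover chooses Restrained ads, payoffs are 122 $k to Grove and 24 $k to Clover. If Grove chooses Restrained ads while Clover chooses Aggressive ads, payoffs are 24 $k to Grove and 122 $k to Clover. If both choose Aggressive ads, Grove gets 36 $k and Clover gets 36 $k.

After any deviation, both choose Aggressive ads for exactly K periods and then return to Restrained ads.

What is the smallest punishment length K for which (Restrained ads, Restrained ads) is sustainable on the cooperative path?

2

IC: δ(1−δ^K)/(1−δ) ≥ (122−81)/(81−36) = 41/45.
With δ = 5/8: need 1 − δ^K ≥ 41/45·(1−5/8)/(5/8), i.e. δ^K ≤ 0.4533.
Since (5/8)^1 = 0.6250 and (5/8)^2 = 0.3906, the smallest such K is 2.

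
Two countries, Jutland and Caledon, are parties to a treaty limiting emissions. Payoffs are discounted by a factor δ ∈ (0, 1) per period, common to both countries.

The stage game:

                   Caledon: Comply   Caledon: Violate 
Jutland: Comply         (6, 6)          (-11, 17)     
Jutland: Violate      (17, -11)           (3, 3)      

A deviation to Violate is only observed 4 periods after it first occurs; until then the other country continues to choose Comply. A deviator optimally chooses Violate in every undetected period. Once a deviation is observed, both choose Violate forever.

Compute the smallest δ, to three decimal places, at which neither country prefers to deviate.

0.941

Deviating for the 4 undetected periods gains 17−6 = 11 per period over cooperation, then loses 6−3 = 3 per period forever once punishment starts.
Gain: 11(1 + δ + … + δ^3); loss: 3·δ^4/(1−δ).
No profitable deviation ⇔ 11(1−δ^4) ≤ 3·δ^4, i.e. δ^4 ≥ 11/(11+3) = 11/14.
Hence δ ≥ (11/14)^(1/4) ≈ 0.941.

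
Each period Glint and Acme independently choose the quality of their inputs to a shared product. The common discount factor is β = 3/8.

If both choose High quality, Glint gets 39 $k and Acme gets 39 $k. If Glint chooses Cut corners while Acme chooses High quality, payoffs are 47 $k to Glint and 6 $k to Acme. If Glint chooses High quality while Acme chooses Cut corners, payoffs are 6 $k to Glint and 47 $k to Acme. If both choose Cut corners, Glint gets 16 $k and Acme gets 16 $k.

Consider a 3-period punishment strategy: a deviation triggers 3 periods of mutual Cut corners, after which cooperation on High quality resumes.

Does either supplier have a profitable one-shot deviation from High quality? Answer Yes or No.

A one-shot deviation gives 47 now, then 16 for 3 periods, then back to 39.
Gain from deviating: (47−39) today; loss: (39−16) in each of the next 3 periods.
No-deviation condition: (39−16)(β+…+β^3) ≥ 47−39, i.e. β+…+β^3 ≥ 8/23.
At β = 3/8: β+…+β^3 = 0.5684 ≥ 0.3478.
So cooperation is sustainable.

No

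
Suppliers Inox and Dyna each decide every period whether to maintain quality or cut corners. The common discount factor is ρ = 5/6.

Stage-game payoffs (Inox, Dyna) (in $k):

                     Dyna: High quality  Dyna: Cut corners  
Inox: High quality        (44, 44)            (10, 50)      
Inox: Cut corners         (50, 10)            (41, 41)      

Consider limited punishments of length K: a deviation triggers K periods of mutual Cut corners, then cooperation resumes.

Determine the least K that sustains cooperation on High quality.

IC: ρ(1−ρ^K)/(1−ρ) ≥ (50−44)/(44−41) = 2.
With ρ = 5/6: need 1 − ρ^K ≥ 2·(1−5/6)/(5/6), i.e. ρ^K ≤ 0.6000.
Since (5/6)^2 = 0.6944 and (5/6)^3 = 0.5787, the smallest such K is 3.

3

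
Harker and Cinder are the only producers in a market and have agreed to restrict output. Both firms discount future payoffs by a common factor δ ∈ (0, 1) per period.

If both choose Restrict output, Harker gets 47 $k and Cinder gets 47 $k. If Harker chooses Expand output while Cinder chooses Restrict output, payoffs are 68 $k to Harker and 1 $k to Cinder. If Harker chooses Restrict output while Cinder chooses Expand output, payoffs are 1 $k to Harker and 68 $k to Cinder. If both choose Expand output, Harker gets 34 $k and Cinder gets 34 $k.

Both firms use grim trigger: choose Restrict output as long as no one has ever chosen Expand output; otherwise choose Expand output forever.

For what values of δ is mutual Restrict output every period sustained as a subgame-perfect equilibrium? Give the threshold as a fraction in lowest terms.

21/34

Cooperation forever yields 47 each period: 47/(1−δ).
Deviating yields 68 once, then 34 forever: 68 + 34δ/(1−δ).
No profitable deviation requires 47/(1−δ) ≥ 68 + 34δ/(1−δ).
Multiplying by (1−δ): 47 ≥ 68(1−δ) + 34δ = 68 − 34δ.
So 34δ ≥ 21, i.e. δ ≥ 21/34.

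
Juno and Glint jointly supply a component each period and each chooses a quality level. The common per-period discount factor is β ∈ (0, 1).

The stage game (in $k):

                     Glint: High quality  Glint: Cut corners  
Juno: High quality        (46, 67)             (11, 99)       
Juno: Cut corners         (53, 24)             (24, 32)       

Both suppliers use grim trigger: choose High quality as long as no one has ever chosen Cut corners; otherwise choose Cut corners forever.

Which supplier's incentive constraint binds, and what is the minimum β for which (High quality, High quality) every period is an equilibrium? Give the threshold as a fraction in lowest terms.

Glint; β ≥ 32/67

Juno: cooperation gives 46 each period; deviation gives 53 once then 24 forever.
  46/(1−β) ≥ 53 + 24β/(1−β) ⇒ β ≥ 7/29.
Glint: cooperation gives 67 each period; deviation gives 99 once then 32 forever.
  β ≥ 32/67.
Both must hold, so the binding constraint is Glint's: β ≥ 32/67.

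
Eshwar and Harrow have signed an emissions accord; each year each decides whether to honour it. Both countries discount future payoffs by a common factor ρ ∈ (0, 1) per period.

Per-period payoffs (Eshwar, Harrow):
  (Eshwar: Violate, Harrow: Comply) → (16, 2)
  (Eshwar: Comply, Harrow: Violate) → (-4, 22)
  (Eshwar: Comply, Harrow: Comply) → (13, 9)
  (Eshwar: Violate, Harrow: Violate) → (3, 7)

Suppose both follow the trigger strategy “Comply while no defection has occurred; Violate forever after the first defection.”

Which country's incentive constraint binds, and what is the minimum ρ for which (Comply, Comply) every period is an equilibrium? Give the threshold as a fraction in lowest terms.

For Eshwar: deviation gain 16−13 = 3, per-period punishment loss 13−3 = 10. IC gives ρ ≥ 3/13.
For Harrow: gain 13, loss 2 per period, so ρ ≥ 13/15.
The tighter constraint is Harrow's, so cooperation needs ρ ≥ 13/15.

Harrow; ρ ≥ 13/15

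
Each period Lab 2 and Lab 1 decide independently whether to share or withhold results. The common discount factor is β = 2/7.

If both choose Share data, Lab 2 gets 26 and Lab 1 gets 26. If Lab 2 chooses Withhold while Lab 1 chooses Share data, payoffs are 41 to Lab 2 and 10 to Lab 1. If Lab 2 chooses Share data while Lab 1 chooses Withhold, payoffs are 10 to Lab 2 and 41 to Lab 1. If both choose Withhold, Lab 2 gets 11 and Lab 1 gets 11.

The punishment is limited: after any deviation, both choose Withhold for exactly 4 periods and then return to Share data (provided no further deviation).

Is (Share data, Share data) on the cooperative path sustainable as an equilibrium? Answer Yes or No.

No

IC: β+…+β^4 ≥ (41−26)/(26−11) = 1.
At β = 2/7: partial sum = 0.3973 < 1.0000. Cooperation not sustainable.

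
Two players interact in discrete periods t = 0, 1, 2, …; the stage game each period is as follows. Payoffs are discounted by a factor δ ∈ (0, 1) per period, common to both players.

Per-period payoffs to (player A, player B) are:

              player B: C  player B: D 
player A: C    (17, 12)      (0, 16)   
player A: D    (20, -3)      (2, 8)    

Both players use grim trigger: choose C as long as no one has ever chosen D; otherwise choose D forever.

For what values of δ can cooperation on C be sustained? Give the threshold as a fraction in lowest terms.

1/2

For player A: deviation gain 20−17 = 3, per-period punishment loss 17−2 = 15. IC gives δ ≥ 3/18 = 1/6.
For player B: gain 4, loss 4 per period, so δ ≥ 4/8 = 1/2.
The tighter constraint is player B's, so cooperation needs δ ≥ 1/2.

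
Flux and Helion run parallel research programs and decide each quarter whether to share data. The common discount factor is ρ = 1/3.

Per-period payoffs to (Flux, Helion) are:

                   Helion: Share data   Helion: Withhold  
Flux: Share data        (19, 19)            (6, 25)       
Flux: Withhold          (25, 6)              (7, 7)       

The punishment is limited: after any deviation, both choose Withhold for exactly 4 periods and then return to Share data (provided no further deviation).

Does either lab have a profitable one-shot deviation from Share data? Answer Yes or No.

Yes

Comparing payoff streams over the 5 periods until play realigns: cooperate → 19(1+ρ+…+ρ^4); deviate → 25 + 7(ρ+…+ρ^4).
Cooperation is sustained iff (19−7)(ρ+…+ρ^4) ≥ 25−19.
ρ+…+ρ^4 = 1/3·(1−(1/3)^4)/(1−1/3) = 0.4938, and (25−19)/(19−7) = 0.5000.
0.4938 < 0.5000, so cooperation is not sustainable.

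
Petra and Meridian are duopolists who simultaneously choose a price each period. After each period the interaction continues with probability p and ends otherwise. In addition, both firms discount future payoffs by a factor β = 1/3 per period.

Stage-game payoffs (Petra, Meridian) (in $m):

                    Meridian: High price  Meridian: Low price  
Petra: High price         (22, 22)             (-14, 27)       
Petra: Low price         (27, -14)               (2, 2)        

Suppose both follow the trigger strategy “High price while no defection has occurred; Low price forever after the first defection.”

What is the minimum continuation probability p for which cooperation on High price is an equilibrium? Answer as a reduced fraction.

3/5

With continuation probability p and discount β, the effective per-period discount factor is βp.
Grim-trigger IC: βp ≥ (27−22)/(27−2) = 1/5.
So p ≥ (1/5)/(1/3) = 3/5.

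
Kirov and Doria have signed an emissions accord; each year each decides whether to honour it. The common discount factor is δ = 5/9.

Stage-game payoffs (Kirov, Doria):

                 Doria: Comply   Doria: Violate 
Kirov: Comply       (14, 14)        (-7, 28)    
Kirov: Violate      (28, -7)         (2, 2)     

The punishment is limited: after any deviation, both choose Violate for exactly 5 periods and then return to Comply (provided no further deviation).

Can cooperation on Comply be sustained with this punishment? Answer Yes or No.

A one-shot deviation gives 28 now, then 2 for 5 periods, then back to 14.
Gain from deviating: (28−14) today; loss: (14−2) in each of the next 5 periods.
No-deviation condition: (14−2)(δ+…+δ^5) ≥ 28−14, i.e. δ+…+δ^5 ≥ 7/6.
At δ = 5/9: δ+…+δ^5 = 1.1838 ≥ 1.1667.
So cooperation is sustainable.

Yes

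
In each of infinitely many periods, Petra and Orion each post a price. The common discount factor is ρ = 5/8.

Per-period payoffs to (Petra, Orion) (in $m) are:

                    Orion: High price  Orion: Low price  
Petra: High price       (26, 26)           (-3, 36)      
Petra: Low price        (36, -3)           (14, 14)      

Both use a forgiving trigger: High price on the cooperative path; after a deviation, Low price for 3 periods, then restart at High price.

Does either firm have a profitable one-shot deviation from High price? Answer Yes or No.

No

A one-shot deviation gives 36 now, then 14 for 3 periods, then back to 26.
Gain from deviating: (36−26) today; loss: (26−14) in each of the next 3 periods.
No-deviation condition: (26−14)(ρ+…+ρ^3) ≥ 36−26, i.e. ρ+…+ρ^3 ≥ 5/6.
At ρ = 5/8: ρ+…+ρ^3 = 1.2598 ≥ 0.8333.
So cooperation is sustainable.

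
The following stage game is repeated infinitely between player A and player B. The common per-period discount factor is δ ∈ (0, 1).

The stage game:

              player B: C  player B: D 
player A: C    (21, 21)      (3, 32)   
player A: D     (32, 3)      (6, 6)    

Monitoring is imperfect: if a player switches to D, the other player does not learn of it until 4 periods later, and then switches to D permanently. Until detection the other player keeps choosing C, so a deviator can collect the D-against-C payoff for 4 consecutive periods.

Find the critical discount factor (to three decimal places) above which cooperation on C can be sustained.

0.807

A deviator earns 32 for 4 periods, then 6 forever; cooperating earns 21 forever. Multiplying the IC by (1−δ):
21 ≥ 32(1−δ^4) + 6δ^4, so 26·δ^4 ≥ 11 and δ^4 ≥ 11/26.
δ ≥ (11/26)^(1/4) ≈ 0.807.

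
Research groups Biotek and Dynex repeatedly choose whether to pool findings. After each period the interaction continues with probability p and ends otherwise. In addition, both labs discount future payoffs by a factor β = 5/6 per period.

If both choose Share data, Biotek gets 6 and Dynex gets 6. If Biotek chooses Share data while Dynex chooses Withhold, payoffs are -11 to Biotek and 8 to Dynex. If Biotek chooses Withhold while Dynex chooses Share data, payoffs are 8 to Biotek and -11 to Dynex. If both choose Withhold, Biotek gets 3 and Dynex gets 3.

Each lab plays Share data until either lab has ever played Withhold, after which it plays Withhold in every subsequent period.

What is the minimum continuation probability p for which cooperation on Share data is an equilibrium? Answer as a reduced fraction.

12/25

With continuation probability p and discount β, the effective per-period discount factor is βp.
Grim-trigger IC: βp ≥ (8−6)/(8−3) = 2/5.
So p ≥ (2/5)/(5/6) = 12/25.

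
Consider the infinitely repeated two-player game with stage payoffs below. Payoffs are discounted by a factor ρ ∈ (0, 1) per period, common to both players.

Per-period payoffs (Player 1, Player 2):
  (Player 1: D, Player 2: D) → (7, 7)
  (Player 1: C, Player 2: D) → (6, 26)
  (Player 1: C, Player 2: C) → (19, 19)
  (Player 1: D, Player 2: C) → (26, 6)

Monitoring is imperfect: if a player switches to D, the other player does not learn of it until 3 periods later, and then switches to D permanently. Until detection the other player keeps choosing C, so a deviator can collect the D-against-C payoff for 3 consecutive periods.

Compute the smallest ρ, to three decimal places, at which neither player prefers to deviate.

Deviating for the 3 undetected periods gains 26−19 = 7 per period over cooperation, then loses 19−7 = 12 per period forever once punishment starts.
Gain: 7(1 + ρ + … + ρ^2); loss: 12·ρ^3/(1−ρ).
No profitable deviation ⇔ 7(1−ρ^3) ≤ 12·ρ^3, i.e. ρ^3 ≥ 7/(7+12) = 7/19.
Hence ρ ≥ (7/19)^(1/3) ≈ 0.717.

0.717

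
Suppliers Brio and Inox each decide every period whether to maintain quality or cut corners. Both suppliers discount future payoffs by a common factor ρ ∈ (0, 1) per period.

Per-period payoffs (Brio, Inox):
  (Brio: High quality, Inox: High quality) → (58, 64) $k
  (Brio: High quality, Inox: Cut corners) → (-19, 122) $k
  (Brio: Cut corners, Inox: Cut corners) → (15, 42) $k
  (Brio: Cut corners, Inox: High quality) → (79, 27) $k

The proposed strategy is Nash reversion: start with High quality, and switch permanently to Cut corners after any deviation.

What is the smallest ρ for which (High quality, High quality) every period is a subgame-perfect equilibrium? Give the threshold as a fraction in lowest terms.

29/40

Brio: cooperation gives 58 each period; deviation gives 79 once then 15 forever.
  58/(1−ρ) ≥ 79 + 15ρ/(1−ρ) ⇒ ρ ≥ 21/64.
Inox: cooperation gives 64 each period; deviation gives 122 once then 42 forever.
  ρ ≥ 58/80 = 29/40.
Both must hold, so the binding constraint is Inox's: ρ ≥ 29/40.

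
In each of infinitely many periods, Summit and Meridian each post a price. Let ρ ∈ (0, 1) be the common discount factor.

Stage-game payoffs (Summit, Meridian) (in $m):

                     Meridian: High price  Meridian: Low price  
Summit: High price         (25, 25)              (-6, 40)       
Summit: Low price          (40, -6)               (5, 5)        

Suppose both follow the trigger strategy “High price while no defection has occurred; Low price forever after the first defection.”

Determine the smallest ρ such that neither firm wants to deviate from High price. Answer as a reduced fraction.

Under grim trigger the critical discount factor is (T−C)/(T−P) with T = 40, C = 25, P = 5.
ρ* = (40−25)/(40−5) = 15/35 = 3/7.

3/7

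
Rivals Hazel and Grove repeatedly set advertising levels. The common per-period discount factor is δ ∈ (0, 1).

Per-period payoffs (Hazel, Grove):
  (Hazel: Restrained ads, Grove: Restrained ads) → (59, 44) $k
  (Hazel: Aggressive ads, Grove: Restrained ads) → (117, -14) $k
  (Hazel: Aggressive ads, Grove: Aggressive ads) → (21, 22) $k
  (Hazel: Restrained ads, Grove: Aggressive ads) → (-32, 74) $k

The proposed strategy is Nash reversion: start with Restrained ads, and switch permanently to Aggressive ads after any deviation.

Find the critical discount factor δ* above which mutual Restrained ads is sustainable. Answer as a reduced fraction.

29/48

Hazel's threshold: (117−59)/(117−21) = 29/48.
Grove's threshold: (74−44)/(74−22) = 15/26.
29/48 > 15/26, so Hazel binds and δ* = 29/48.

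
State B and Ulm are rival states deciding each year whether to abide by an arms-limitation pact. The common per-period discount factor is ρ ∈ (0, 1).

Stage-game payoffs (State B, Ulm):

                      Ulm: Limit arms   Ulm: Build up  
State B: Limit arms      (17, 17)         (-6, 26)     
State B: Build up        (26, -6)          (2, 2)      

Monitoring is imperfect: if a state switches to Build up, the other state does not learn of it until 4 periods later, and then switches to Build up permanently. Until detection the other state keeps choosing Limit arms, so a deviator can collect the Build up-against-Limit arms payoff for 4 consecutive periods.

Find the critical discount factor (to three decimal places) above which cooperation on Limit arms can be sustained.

The best deviation is to choose Build up for all 4 undetected periods, earning 26 each, then 2 forever once detected.
Deviation value: 26(1−ρ^4)/(1−ρ) + 2ρ^4/(1−ρ); cooperation value: 17/(1−ρ).
IC: 17 ≥ 26(1−ρ^4) + 2ρ^4 = 26 − 24ρ^4.
So ρ^4 ≥ 9/24 = 3/8, giving ρ ≥ (3/8)^(1/4) ≈ 0.783.

0.783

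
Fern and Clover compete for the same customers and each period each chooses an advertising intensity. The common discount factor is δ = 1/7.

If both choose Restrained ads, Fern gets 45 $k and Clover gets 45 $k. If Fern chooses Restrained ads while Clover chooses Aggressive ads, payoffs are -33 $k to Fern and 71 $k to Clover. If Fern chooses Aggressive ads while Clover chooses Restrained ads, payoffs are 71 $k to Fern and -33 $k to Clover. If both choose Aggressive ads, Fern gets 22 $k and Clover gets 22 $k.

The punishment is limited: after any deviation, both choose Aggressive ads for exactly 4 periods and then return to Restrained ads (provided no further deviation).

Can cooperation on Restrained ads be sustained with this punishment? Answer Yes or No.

No

IC: δ+…+δ^4 ≥ (71−45)/(45−22) = 26/23.
At δ = 1/7: partial sum = 0.1666 < 1.1304. Cooperation not sustainable.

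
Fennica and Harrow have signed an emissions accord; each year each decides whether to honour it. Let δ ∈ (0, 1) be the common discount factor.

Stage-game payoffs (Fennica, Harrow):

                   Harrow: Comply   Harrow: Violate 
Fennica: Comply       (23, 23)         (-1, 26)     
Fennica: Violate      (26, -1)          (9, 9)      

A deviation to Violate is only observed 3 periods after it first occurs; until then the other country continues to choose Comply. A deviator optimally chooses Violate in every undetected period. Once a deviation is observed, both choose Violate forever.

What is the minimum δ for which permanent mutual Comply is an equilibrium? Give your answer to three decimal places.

0.561

A deviator earns 26 for 3 periods, then 9 forever; cooperating earns 23 forever. Multiplying the IC by (1−δ):
23 ≥ 26(1−δ^3) + 9δ^3, so 17·δ^3 ≥ 3 and δ^3 ≥ 3/17.
δ ≥ (3/17)^(1/3) ≈ 0.561.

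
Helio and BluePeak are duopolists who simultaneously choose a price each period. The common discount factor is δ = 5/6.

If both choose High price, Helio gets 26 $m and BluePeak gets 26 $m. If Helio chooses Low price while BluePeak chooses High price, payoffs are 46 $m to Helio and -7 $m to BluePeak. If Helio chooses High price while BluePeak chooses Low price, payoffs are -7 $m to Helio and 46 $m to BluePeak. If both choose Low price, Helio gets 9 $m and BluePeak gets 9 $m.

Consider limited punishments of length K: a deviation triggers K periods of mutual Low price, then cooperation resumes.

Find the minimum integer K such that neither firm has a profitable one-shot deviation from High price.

No profitable deviation requires (26−9)(δ+…+δ^K) ≥ 46−26, i.e. δ+…+δ^K ≥ 20/17 ≈ 1.1765.
With δ = 5/6, the partial sums are K=1: 0.8333, K=2: 1.5278.
K = 2 is the first length at which the sum reaches 1.1765.

2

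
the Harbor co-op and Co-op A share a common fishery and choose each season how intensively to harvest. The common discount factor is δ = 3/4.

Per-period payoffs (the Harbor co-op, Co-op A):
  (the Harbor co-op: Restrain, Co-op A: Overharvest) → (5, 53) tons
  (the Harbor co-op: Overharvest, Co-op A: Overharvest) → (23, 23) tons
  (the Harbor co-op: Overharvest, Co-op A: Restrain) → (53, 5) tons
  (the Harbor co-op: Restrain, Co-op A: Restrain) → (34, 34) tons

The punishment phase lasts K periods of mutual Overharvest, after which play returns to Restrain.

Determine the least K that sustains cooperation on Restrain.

No profitable deviation requires (34−23)(δ+…+δ^K) ≥ 53−34, i.e. δ+…+δ^K ≥ 19/11 ≈ 1.7273.
With δ = 3/4, the partial sums are K=1: 0.7500, K=2: 1.3125, K=3: 1.7344.
K = 3 is the first length at which the sum reaches 1.7273.

3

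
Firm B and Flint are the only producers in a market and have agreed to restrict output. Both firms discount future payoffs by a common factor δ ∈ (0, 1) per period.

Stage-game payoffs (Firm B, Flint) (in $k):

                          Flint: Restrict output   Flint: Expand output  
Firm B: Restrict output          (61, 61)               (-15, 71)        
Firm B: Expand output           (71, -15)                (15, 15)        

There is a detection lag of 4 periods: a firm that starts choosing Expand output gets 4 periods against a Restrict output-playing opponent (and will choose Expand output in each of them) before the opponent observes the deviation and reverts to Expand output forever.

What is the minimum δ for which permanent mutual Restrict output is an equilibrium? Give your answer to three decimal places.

Deviating for the 4 undetected periods gains 71−61 = 10 per period over cooperation, then loses 61−15 = 46 per period forever once punishment starts.
Gain: 10(1 + δ + … + δ^3); loss: 46·δ^4/(1−δ).
No profitable deviation ⇔ 10(1−δ^4) ≤ 46·δ^4, i.e. δ^4 ≥ 10/(10+46) = 5/28.
Hence δ ≥ (5/28)^(1/4) ≈ 0.650.

0.650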